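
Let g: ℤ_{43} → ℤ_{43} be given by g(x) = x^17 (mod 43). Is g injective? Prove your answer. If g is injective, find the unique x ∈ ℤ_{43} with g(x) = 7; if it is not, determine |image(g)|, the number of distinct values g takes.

37

Since 43 is prime, the nonzero elements of ℤ_{43} form a cyclic group of order 42.
As gcd(17, 42) = 1, raising to the 17th power is a bijection on this group: if u^17 ≡ v^17 then (uv^{−1})^17 = 1, and the only element of order dividing gcd(17, 42) = 1 is 1, so u = v.
With g(0) = 0 this makes g injective on all of ℤ_{43}, hence bijective (finite equal-size domain and codomain). In particular g is injective.
Since g is injective, we find the preimage of 7. The inverse of x ↦ x^17 on (ℤ_{43})^× is x ↦ x^5, because 17·5 = 85 = 2·42 + 1 ≡ 1 (mod 42) and x^{42} = 1 for x ≠ 0 (Fermat). So g⁻¹(7) = 7^5 mod 43.
Repeated squaring mod 43: 7^1 ≡ 7, 7^2 ≡ 7² = 49 ≡ 6, 7^4 ≡ 6² = 36. Since 5 = 4 + 1, 7^5 ≡ 36·7: 36·7 = 252 ≡ 37. So 7^5 ≡ 37 (mod 43).
Hence g⁻¹(7) = 37.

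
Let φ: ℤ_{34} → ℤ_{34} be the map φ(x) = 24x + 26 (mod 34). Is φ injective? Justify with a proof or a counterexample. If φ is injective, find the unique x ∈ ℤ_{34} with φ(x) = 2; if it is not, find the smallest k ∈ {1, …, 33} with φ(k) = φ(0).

17

By definition, φ is injective if φ(a) = φ(b) implies a = b.
We have gcd(24, 34) = 2 > 1. Taking a = 0 and b = 17: φ(0) = 26 and φ(17) = 24·17 + 26 = 434 ≡ 26 (mod 34).
So φ(0) = φ(17) while 0 ≠ 17, therefore φ is not injective.
Since φ is not injective, we find the least positive k with φ(k) = φ(0): this means 24k ≡ 0 (mod 34), i.e. 34 ∣ 24k. Since gcd(24, 34) = 2, dividing through by 2 this holds exactly when 17 ∣ 12k, and as gcd(12, 17) = 1, exactly when 17 ∣ k.
The smallest positive such k is 17.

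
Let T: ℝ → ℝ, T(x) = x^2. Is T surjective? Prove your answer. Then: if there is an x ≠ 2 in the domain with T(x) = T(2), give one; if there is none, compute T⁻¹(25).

Since 2 is even, x^2 ≥ 0 for all x ∈ ℝ, so −1 ∈ ℝ has no preimage. So T is not surjective.
For the follow-up, such an x exists: taking x = −2 ∈ ℝ gives T(−2) = 4 = T(2) with −2 ≠ 2.

-2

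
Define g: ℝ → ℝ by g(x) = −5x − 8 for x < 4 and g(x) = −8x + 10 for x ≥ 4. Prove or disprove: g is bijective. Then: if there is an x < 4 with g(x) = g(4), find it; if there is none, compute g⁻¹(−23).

Both pieces are strictly decreasing (slopes −5 and −8), so each is injective on its own interval.
The left piece maps (−∞, 4) onto (−28, ∞); the right piece maps [4, ∞) onto (−∞, −22].
These images overlap. In particular g(4) = −22 (right piece), and solving −5x − 8 = −22 on the left piece gives x = 14/5 < 4.
So g(14/5) = g(4) with 14/5 ≠ 4, and g is not injective, hence not bijective. This x = 14/5 is the requested value below 4.

14/5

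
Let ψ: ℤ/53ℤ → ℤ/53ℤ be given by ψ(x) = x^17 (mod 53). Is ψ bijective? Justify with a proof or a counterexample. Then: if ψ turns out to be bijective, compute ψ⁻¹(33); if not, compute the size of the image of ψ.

18

Since 53 is prime, the nonzero elements of ℤ/53ℤ form a cyclic group of order 52.
As gcd(17, 52) = 1, raising to the 17th power is a bijection on this group: if s^17 ≡ t^17 then (st^{−1})^17 = 1, and the only element of order dividing gcd(17, 52) = 1 is 1, so s = t.
With ψ(0) = 0 this makes ψ injective on all of ℤ/53ℤ, hence bijective (finite equal-size domain and codomain). In particular ψ is bijective.
Since ψ is bijective, we find the preimage of 33. The inverse of x ↦ x^17 on (ℤ/53ℤ)^× is x ↦ x^49, because 17·49 = 833 = 16·52 + 1 ≡ 1 (mod 52) and x^{52} = 1 for x ≠ 0 (Fermat). So ψ⁻¹(33) = 33^49 mod 53.
Repeated squaring mod 53: 33^1 ≡ 33, 33^2 ≡ 33² = 1089 ≡ 29, 33^4 ≡ 29² = 841 ≡ 46, 33^8 ≡ 46² = 2116 ≡ 49, 33^16 ≡ 49² = 2401 ≡ 16, 33^32 ≡ 16² = 256 ≡ 44. Since 49 = 32 + 16 + 1, 33^49 ≡ 44·16·33: 44·16 = 704 ≡ 15, then 15·33 = 495 ≡ 18. So 33^49 ≡ 18 (mod 53).
Hence ψ⁻¹(33) = 18.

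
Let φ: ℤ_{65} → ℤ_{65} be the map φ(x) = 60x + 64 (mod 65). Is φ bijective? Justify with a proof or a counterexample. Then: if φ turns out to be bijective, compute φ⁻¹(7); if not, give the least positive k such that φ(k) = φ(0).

13

We have gcd(60, 65) = 5 > 1. Taking x_1 = 0 and x_2 = 13: φ(0) = 64 and φ(13) = 60·13 + 64 = 844 ≡ 64 (mod 65).
So φ(0) = φ(13) while 0 ≠ 13, so φ is not injective, hence not bijective.
Since φ is not bijective, we find the least positive k with φ(k) = φ(0): this means 60k ≡ 0 (mod 65), i.e. 65 ∣ 60k. Since gcd(60, 65) = 5, dividing through by 5 this holds exactly when 13 ∣ 12k, and as gcd(12, 13) = 1, exactly when 13 ∣ k.
The smallest positive such k is 13.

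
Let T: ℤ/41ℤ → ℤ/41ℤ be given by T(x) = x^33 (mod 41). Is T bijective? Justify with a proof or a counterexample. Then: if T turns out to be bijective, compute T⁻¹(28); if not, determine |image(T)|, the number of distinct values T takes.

12

Since 41 is prime, the nonzero elements of ℤ/41ℤ form a cyclic group of order 40.
As gcd(33, 40) = 1, raising to the 33rd power is a bijection on this group: if s^33 ≡ t^33 then (st^{−1})^33 = 1, and the only element of order dividing gcd(33, 40) = 1 is 1, so s = t.
With T(0) = 0 this makes T injective on all of ℤ/41ℤ, hence bijective (finite equal-size domain and codomain). In particular T is bijective.
Since T is bijective, we find the preimage of 28. The inverse of x ↦ x^33 on (ℤ/41ℤ)^× is x ↦ x^17, because 33·17 = 561 = 14·40 + 1 ≡ 1 (mod 40) and x^{40} = 1 for x ≠ 0 (Fermat). So T⁻¹(28) = 28^17 mod 41.
Repeated squaring mod 41: 28^1 ≡ 28, 28^2 ≡ 28² = 784 ≡ 5, 28^4 ≡ 5² = 25, 28^8 ≡ 25² = 625 ≡ 10, 28^16 ≡ 10² = 100 ≡ 18. Since 17 = 16 + 1, 28^17 ≡ 18·28: 18·28 = 504 ≡ 12. So 28^17 ≡ 12 (mod 41).
Hence T⁻¹(28) = 12.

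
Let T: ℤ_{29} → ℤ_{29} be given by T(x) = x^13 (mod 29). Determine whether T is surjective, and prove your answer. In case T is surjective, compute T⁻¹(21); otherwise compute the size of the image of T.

Since 29 is prime, the nonzero elements of ℤ_{29} form a cyclic group of order 28.
As gcd(13, 28) = 1, raising to the 13th power is a bijection on this group: if a^13 ≡ b^13 then (ab^{−1})^13 = 1, and the only element of order dividing gcd(13, 28) = 1 is 1, so a = b.
With T(0) = 0 this makes T injective on all of ℤ_{29}, hence bijective (finite equal-size domain and codomain). In particular T is surjective.
Since T is surjective, we find the preimage of 21. The inverse of x ↦ x^13 on (ℤ_{29})^× is x ↦ x^13, because 13·13 = 169 = 6·28 + 1 ≡ 1 (mod 28) and x^{28} = 1 for x ≠ 0 (Fermat). So T⁻¹(21) = 21^13 mod 29.
Repeated squaring mod 29: 21^1 ≡ 21, 21^2 ≡ 21² = 441 ≡ 6, 21^4 ≡ 6² = 36 ≡ 7, 21^8 ≡ 7² = 49 ≡ 20. Since 13 = 8 + 4 + 1, 21^13 ≡ 20·7·21: 20·7 = 140 ≡ 24, then 24·21 = 504 ≡ 11. So 21^13 ≡ 11 (mod 29).
Hence T⁻¹(21) = 11.

11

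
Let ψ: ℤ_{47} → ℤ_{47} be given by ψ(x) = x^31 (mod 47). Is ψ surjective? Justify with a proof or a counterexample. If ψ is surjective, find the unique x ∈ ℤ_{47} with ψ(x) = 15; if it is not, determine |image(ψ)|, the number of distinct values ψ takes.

Since 47 is prime, the nonzero elements of ℤ_{47} form a cyclic group of order 46.
As gcd(31, 46) = 1, raising to the 31st power is a bijection on this group: if x_1^31 ≡ x_2^31 then (x_1x_2^{−1})^31 = 1, and the only element of order dividing gcd(31, 46) = 1 is 1, so x_1 = x_2.
With ψ(0) = 0 this makes ψ injective on all of ℤ_{47}, hence bijective (finite equal-size domain and codomain). In particular ψ is surjective.
Since ψ is surjective, we find the preimage of 15. The inverse of x ↦ x^31 on (ℤ_{47})^× is x ↦ x^3, because 31·3 = 93 = 2·46 + 1 ≡ 1 (mod 46) and x^{46} = 1 for x ≠ 0 (Fermat). So ψ⁻¹(15) = 15^3 mod 47.
Repeated squaring mod 47: 15^1 ≡ 15, 15^2 ≡ 15² = 225 ≡ 37. Since 3 = 2 + 1, 15^3 ≡ 37·15: 37·15 = 555 ≡ 38. So 15^3 ≡ 38 (mod 47).
Hence ψ⁻¹(15) = 38.

38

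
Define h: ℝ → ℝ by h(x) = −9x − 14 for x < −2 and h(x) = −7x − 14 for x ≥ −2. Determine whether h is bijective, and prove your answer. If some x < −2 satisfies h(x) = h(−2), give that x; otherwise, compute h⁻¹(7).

-7/3

Both pieces are strictly decreasing (slopes −9 and −7), so each is injective on its own interval.
The left piece maps (−∞, −2) onto (4, ∞); the right piece maps [−2, ∞) onto (−∞, 0].
The images leave a gap (4 has no preimage), so h is not surjective, hence not bijective.
Because the two images are disjoint, no x < −2 has h(x) = h(−2), so we compute h⁻¹(7): 7 lies in (4, ∞), so solve −9x − 14 = 7: x = (7 + 14)/(−9) = −7/3.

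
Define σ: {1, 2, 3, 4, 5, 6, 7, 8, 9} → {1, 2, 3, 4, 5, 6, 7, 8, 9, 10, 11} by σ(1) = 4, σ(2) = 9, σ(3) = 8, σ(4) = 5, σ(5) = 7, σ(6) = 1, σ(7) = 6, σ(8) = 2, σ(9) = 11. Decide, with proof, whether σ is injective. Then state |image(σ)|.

9

The values σ(1), …, σ(9) are 4, 9, 8, 5, 7, 1, 6, 2, 11 — all distinct.
So σ(a) = σ(b) only when a = b, and σ is injective.
The image of σ is {1, 2, 4, 5, 6, 7, 8, 9, 11}, which has 9 elements.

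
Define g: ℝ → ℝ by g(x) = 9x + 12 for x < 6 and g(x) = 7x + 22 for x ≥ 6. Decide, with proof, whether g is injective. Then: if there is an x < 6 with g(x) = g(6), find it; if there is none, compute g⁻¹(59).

52/9

Both pieces are strictly increasing (slopes 9 and 7), so each is injective on its own interval.
The left piece maps (−∞, 6) onto (−∞, 66); the right piece maps [6, ∞) onto [64, ∞).
These images overlap. In particular g(6) = 64 (right piece), and solving 9x + 12 = 64 on the left piece gives x = 52/9 < 6.
So g(52/9) = g(6) with 52/9 ≠ 6, and g is not injective. This x = 52/9 is the requested value below 6.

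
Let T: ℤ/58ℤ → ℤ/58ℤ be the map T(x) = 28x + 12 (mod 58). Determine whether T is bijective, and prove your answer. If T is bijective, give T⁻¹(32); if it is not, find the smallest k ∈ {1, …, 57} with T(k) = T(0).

We have gcd(28, 58) = 2 > 1. Taking x_1 = 0 and x_2 = 29: T(0) = 12 and T(29) = 28·29 + 12 = 824 ≡ 12 (mod 58).
So T(0) = T(29) while 0 ≠ 29, hence T is not injective, hence not bijective.
Since T is not bijective, we find the least positive k with T(k) = T(0): this means 28k ≡ 0 (mod 58), i.e. 58 ∣ 28k. Since gcd(28, 58) = 2, dividing through by 2 this holds exactly when 29 ∣ 14k, and as gcd(14, 29) = 1, exactly when 29 ∣ k.
The smallest positive such k is 29.

29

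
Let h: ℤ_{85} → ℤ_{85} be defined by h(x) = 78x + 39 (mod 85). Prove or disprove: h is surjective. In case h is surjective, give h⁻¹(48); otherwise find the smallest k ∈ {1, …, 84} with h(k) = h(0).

Since gcd(78, 85) = 1, 78 is invertible modulo 85. Euclid's algorithm: 85 = 1·78 + 7, 78 = 11·7 + 1; back-substituting gives 1 = 12·78 − 11·85, so 78⁻¹ ≡ 12 (mod 85).
For any y ∈ ℤ_{85}, x = 12(y − 39) mod 85 satisfies h(x) = 78·12(y − 39) + 39 ≡ y (since 78·12 ≡ 1 mod 85). So every y has a preimage.
So h is surjective.
Since h is surjective, we find h⁻¹(48): we need 78x ≡ 48 − 39 ≡ 9 (mod 85). Using 78⁻¹ = 12: x ≡ 12·9 = 108 = 1·85 + 23, so x = 23.
Check: h(23) = 78·23 + 39 = 1833 = 21·85 + 48 ≡ 48 (mod 85).

23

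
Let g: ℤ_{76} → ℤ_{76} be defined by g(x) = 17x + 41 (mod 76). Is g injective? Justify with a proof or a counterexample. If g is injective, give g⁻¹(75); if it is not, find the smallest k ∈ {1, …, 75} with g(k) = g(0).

Suppose g(x_1) = g(x_2) in ℤ_{76}. Then 17x_1 + 41 ≡ 17x_2 + 41 (mod 76), hence 17(x_1 − x_2) ≡ 0 (mod 76).
Since gcd(17, 76) = 1, 17 is invertible modulo 76, so x_1 − x_2 ≡ 0 (mod 76), i.e. x_1 = x_2.
Thus g is injective.
We now compute 17⁻¹ mod 76 explicitly. Euclid's algorithm: 76 = 4·17 + 8, 17 = 2·8 + 1; back-substituting gives 1 = 9·17 − 2·76, so 17⁻¹ ≡ 9 (mod 76).
Since g is injective, we compute g⁻¹(75): solve 17x + 41 ≡ 75 (mod 76), i.e. 17x ≡ 34 (mod 76).
Multiplying by 17⁻¹ = 9 gives x ≡ 9·34 = 306 = 4·76 + 2 ≡ 2 (mod 76).
Check: g(2) = 17·2 + 41 = 75 ≡ 75 (mod 76).

2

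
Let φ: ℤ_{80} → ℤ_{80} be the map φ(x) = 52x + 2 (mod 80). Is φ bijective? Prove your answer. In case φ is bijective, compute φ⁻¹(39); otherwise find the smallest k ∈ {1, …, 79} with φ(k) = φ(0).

20

Recall that φ is injective if φ(u) = φ(v) implies u = v.
We have gcd(52, 80) = 4 > 1. Taking u = 0 and v = 20: φ(0) = 2 and φ(20) = 52·20 + 2 = 1042 ≡ 2 (mod 80).
So φ(0) = φ(20) while 0 ≠ 20, therefore φ is not injective, hence not bijective.
Since φ is not bijective, we find the least positive k with φ(k) = φ(0): this means 52k ≡ 0 (mod 80), i.e. 80 ∣ 52k. Since gcd(52, 80) = 4, dividing through by 4 this holds exactly when 20 ∣ 13k, and as gcd(13, 20) = 1, exactly when 20 ∣ k.
The smallest positive such k is 20.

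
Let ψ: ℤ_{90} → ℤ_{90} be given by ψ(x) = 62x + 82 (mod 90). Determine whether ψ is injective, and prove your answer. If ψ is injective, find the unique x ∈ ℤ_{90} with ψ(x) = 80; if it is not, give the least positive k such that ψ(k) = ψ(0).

45

We have gcd(62, 90) = 2 > 1. Taking u = 0 and v = 45: ψ(0) = 82 and ψ(45) = 62·45 + 82 = 2872 ≡ 82 (mod 90).
So ψ(0) = ψ(45) while 0 ≠ 45, so ψ is not injective.
Since ψ is not injective, we find the least positive k with ψ(k) = ψ(0): this means 62k ≡ 0 (mod 90), i.e. 90 ∣ 62k. Since gcd(62, 90) = 2, dividing through by 2 this holds exactly when 45 ∣ 31k, and as gcd(31, 45) = 1, exactly when 45 ∣ k.
The smallest positive such k is 45.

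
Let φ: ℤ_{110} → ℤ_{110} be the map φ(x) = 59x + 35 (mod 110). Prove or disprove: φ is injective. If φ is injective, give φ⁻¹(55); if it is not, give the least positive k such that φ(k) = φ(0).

Recall that φ is injective when φ(a) = φ(b) forces a = b.
Suppose φ(a) = φ(b) in ℤ_{110}. Then 59a + 35 ≡ 59b + 35 (mod 110), therefore 59(a − b) ≡ 0 (mod 110).
Since gcd(59, 110) = 1, 59 is invertible modulo 110, hence a − b ≡ 0 (mod 110), i.e. a = b.
So φ is injective.
We now compute 59⁻¹ mod 110 explicitly. Euclid's algorithm: 110 = 1·59 + 51, 59 = 1·51 + 8, 51 = 6·8 + 3, 8 = 2·3 + 2, 3 = 1·2 + 1; back-substituting gives 1 = 69·59 − 37·110, so 59⁻¹ ≡ 69 (mod 110).
Since φ is injective, we find φ⁻¹(55): we need 59x ≡ 55 − 35 ≡ 20 (mod 110). Using 59⁻¹ = 69: x ≡ 69·20 = 1380 = 12·110 + 60, so x = 60.
Check: φ(60) = 59·60 + 35 = 3575 = 32·110 + 55 ≡ 55 (mod 110).

60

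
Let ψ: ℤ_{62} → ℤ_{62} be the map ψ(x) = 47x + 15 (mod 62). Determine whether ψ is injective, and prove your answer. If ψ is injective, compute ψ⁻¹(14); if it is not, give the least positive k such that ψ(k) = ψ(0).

29

If ψ(s) = ψ(t), then 47s ≡ 47t (mod 62). Because gcd(47, 62) = 1, we may cancel 47 to get s ≡ t (mod 62).
Therefore ψ is injective.
We now compute 47⁻¹ mod 62 explicitly. Euclid's algorithm: 62 = 1·47 + 15, 47 = 3·15 + 2, 15 = 7·2 + 1; back-substituting gives 1 = 33·47 − 25·62, so 47⁻¹ ≡ 33 (mod 62).
Since ψ is injective, we compute ψ⁻¹(14): solve 47x + 15 ≡ 14 (mod 62), i.e. 47x ≡ 61 (mod 62).
Multiplying by 47⁻¹ = 33 gives x ≡ 33·61 = 2013 = 32·62 + 29 ≡ 29 (mod 62).
Check: ψ(29) = 47·29 + 15 = 1378 = 22·62 + 14 ≡ 14 (mod 62).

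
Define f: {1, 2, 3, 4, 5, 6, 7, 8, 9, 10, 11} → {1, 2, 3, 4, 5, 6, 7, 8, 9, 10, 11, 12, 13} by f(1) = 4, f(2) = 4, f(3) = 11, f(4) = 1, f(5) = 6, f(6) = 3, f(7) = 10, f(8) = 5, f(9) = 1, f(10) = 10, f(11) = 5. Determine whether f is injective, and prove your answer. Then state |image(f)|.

f(1) = 4 = f(2) with 1 ≠ 2, so f is not injective.
The image of f is {1, 3, 4, 5, 6, 10, 11}, which has 7 elements.

7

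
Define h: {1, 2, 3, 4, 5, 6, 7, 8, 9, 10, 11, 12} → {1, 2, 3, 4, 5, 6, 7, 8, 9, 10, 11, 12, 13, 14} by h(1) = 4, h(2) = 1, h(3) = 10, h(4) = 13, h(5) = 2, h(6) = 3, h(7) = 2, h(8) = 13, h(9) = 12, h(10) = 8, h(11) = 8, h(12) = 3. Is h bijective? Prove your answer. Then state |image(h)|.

8

h(5) = 2 = h(7) with 5 ≠ 7, so h is not injective, hence not bijective.
The image of h is {1, 2, 3, 4, 8, 10, 12, 13}, which has 8 elements.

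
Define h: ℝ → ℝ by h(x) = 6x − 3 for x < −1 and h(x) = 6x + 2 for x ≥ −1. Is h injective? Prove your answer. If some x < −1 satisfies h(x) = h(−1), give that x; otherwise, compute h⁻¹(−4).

Both pieces are strictly increasing (slopes 6 and 6), so each is injective on its own interval.
The left piece maps (−∞, −1) onto (−∞, −9); the right piece maps [−1, ∞) onto [−4, ∞).
These images are disjoint, so no value is attained by both pieces. Thus h is injective.
Because the two images are disjoint, no x < −1 has h(x) = h(−1), so we compute h⁻¹(−4): −4 lies in [−4, ∞), so solve 6x + 2 = −4: x = (−4 − 2)/6 = −1.

-1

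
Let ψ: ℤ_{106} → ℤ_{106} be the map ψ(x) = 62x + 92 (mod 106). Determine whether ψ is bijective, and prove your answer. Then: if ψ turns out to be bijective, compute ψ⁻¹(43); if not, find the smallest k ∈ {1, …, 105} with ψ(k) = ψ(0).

We have gcd(62, 106) = 2 > 1. Taking u = 0 and v = 53: ψ(0) = 92 and ψ(53) = 62·53 + 92 = 3378 ≡ 92 (mod 106).
So ψ(0) = ψ(53) while 0 ≠ 53, therefore ψ is not injective, hence not bijective.
Since ψ is not bijective, we find the least positive k with ψ(k) = ψ(0): this means 62k ≡ 0 (mod 106), i.e. 106 ∣ 62k. Since gcd(62, 106) = 2, dividing through by 2 this holds exactly when 53 ∣ 31k, and as gcd(31, 53) = 1, exactly when 53 ∣ k.
The smallest positive such k is 53.

53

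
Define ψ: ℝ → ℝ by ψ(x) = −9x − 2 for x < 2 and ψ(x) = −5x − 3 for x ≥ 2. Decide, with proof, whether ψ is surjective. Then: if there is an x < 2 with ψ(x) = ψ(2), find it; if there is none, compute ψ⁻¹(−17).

Both pieces are strictly decreasing (slopes −9 and −5), so each is injective on its own interval.
The left piece maps (−∞, 2) onto (−20, ∞); the right piece maps [2, ∞) onto (−∞, −13].
The union (−20, ∞) ∪ (−∞, −13] covers ℝ, so ψ is surjective.
For the follow-up: the images overlap, so an x < 2 with ψ(x) = ψ(2) exists. ψ(2) = −13; solving −9x − 2 = −13 for x < 2 gives x = (−13 + 2)/(−9) = 11/9.

11/9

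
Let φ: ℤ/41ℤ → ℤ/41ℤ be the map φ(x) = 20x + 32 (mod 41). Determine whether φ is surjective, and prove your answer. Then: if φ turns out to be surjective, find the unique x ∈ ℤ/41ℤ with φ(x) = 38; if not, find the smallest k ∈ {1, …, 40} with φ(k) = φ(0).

Since gcd(20, 41) = 1, 20 is invertible modulo 41. Euclid's algorithm: 41 = 2·20 + 1; back-substituting gives 1 = 39·20 − 19·41, so 20⁻¹ ≡ 39 (mod 41).
For any y ∈ ℤ/41ℤ, x = 39(y − 32) mod 41 satisfies φ(x) = 20·39(y − 32) + 32 ≡ y (since 20·39 ≡ 1 mod 41). So every y has a preimage.
So φ is surjective.
Since φ is surjective, we find φ⁻¹(38): we need 20x ≡ 38 − 32 ≡ 6 (mod 41). Using 20⁻¹ = 39: x ≡ 39·6 = 234 = 5·41 + 29, so x = 29.
Check: φ(29) = 20·29 + 32 = 612 = 14·41 + 38 ≡ 38 (mod 41).

29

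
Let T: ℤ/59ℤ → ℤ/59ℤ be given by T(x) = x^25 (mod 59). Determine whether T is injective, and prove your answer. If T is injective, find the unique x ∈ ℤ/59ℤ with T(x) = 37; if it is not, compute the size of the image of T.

Since 59 is prime, the nonzero elements of ℤ/59ℤ form a cyclic group of order 58.
As gcd(25, 58) = 1, raising to the 25th power is a bijection on this group: if u^25 ≡ v^25 then (uv^{−1})^25 = 1, and the only element of order dividing gcd(25, 58) = 1 is 1, so u = v.
With T(0) = 0 this makes T injective on all of ℤ/59ℤ, hence bijective (finite equal-size domain and codomain). In particular T is injective.
Since T is injective, we find the preimage of 37. The inverse of x ↦ x^25 on (ℤ/59ℤ)^× is x ↦ x^7, because 25·7 = 175 = 3·58 + 1 ≡ 1 (mod 58) and x^{58} = 1 for x ≠ 0 (Fermat). So T⁻¹(37) = 37^7 mod 59.
Repeated squaring mod 59: 37^1 ≡ 37, 37^2 ≡ 37² = 1369 ≡ 12, 37^4 ≡ 12² = 144 ≡ 26. Since 7 = 4 + 2 + 1, 37^7 ≡ 26·12·37: 26·12 = 312 ≡ 17, then 17·37 = 629 ≡ 39. So 37^7 ≡ 39 (mod 59).
Hence T⁻¹(37) = 39.

39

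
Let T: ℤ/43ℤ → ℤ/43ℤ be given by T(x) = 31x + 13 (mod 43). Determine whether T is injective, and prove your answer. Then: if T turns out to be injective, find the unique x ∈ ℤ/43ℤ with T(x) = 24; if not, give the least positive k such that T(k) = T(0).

17

If T(s) = T(t), then 31s ≡ 31t (mod 43). Because gcd(31, 43) = 1, we may cancel 31 to get s ≡ t (mod 43).
Hence T is injective.
We now compute 31⁻¹ mod 43 explicitly. Euclid's algorithm: 43 = 1·31 + 12, 31 = 2·12 + 7, 12 = 1·7 + 5, 7 = 1·5 + 2, 5 = 2·2 + 1; back-substituting gives 1 = 25·31 − 18·43, so 31⁻¹ ≡ 25 (mod 43).
Since T is injective, we compute T⁻¹(24): solve 31x + 13 ≡ 24 (mod 43), i.e. 31x ≡ 11 (mod 43).
Multiplying by 31⁻¹ = 25 gives x ≡ 25·11 = 275 = 6·43 + 17 ≡ 17 (mod 43).
Check: T(17) = 31·17 + 13 = 540 = 12·43 + 24 ≡ 24 (mod 43).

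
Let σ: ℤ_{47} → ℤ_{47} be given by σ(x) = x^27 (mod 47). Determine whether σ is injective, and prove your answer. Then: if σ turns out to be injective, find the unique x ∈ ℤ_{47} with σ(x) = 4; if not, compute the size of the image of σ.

Since 47 is prime, the nonzero elements of ℤ_{47} form a cyclic group of order 46.
As gcd(27, 46) = 1, raising to the 27th power is a bijection on this group: if a^27 ≡ b^27 then (ab^{−1})^27 = 1, and the only element of order dividing gcd(27, 46) = 1 is 1, so a = b.
With σ(0) = 0 this makes σ injective on all of ℤ_{47}, hence bijective (finite equal-size domain and codomain). In particular σ is injective.
Since σ is injective, we find the preimage of 4. The inverse of x ↦ x^27 on (ℤ_{47})^× is x ↦ x^29, because 27·29 = 783 = 17·46 + 1 ≡ 1 (mod 46) and x^{46} = 1 for x ≠ 0 (Fermat). So σ⁻¹(4) = 4^29 mod 47.
Repeated squaring mod 47: 4^1 ≡ 4, 4^2 ≡ 4² = 16, 4^4 ≡ 16² = 256 ≡ 21, 4^8 ≡ 21² = 441 ≡ 18, 4^16 ≡ 18² = 324 ≡ 42. Since 29 = 16 + 8 + 4 + 1, 4^29 ≡ 42·18·21·4: 42·18 = 756 ≡ 4, then 4·21 = 84 ≡ 37, then 37·4 = 148 ≡ 7. So 4^29 ≡ 7 (mod 47).
Hence σ⁻¹(4) = 7.

7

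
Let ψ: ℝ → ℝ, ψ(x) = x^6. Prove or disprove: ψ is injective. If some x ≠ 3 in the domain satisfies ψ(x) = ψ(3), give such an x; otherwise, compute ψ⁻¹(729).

-3

ψ(3) = 729 = (−3)^6 = ψ(−3) (since 6 is even), with 3 ≠ −3. So ψ is not injective.
For the follow-up, such an x exists: taking x = −3 ∈ ℝ gives ψ(−3) = 729 = ψ(3) with −3 ≠ 3.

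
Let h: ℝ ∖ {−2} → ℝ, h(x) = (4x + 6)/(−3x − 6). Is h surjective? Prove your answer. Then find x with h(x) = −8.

-21/10

If h(x) = −4/3, cross-multiplying gives −3(4x + 6) = 4(−3x − 6), which simplifies to −18 = −24 — false.  So −4/3 has no preimage and h is not surjective.
Solving h(x) = −8: cross-multiplying gives 4x + 6 = −8(−3x − 6), which rearranges to −20x = 42, so x = −21/10.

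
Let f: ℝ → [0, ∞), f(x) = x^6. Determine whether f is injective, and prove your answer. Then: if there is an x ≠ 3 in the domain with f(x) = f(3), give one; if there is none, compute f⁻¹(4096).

-3

f(3) = 729 = (−3)^6 = f(−3) (since 6 is even), with 3 ≠ −3. So f is not injective.
For the follow-up, such an x exists: taking x = −3 ∈ ℝ gives f(−3) = 729 = f(3) with −3 ≠ 3.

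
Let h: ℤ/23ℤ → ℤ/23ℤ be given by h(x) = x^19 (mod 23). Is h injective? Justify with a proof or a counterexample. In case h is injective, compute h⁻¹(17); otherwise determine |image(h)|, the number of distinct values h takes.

Since 23 is prime, the nonzero elements of ℤ/23ℤ form a cyclic group of order 22.
As gcd(19, 22) = 1, raising to the 19th power is a bijection on this group: if u^19 ≡ v^19 then (uv^{−1})^19 = 1, and the only element of order dividing gcd(19, 22) = 1 is 1, so u = v.
With h(0) = 0 this makes h injective on all of ℤ/23ℤ, hence bijective (finite equal-size domain and codomain). In particular h is injective.
Since h is injective, we find the preimage of 17. The inverse of x ↦ x^19 on (ℤ/23ℤ)^× is x ↦ x^7, because 19·7 = 133 = 6·22 + 1 ≡ 1 (mod 22) and x^{22} = 1 for x ≠ 0 (Fermat). So h⁻¹(17) = 17^7 mod 23.
Repeated squaring mod 23: 17^1 ≡ 17, 17^2 ≡ 17² = 289 ≡ 13, 17^4 ≡ 13² = 169 ≡ 8. Since 7 = 4 + 2 + 1, 17^7 ≡ 8·13·17: 8·13 = 104 ≡ 12, then 12·17 = 204 ≡ 20. So 17^7 ≡ 20 (mod 23).
Hence h⁻¹(17) = 20.

20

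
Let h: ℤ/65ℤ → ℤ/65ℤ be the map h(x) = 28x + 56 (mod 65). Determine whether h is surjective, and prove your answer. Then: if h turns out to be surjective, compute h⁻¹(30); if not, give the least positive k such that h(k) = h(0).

By definition, surjectivity means every element of the codomain has a preimage under h.
Since gcd(28, 65) = 1, 28 is invertible modulo 65. Euclid's algorithm: 65 = 2·28 + 9, 28 = 3·9 + 1; back-substituting gives 1 = 7·28 − 3·65, so 28⁻¹ ≡ 7 (mod 65).
Then y ↦ 7(y − 56) is a two-sided inverse to h, so every y ∈ ℤ/65ℤ has a preimage.
Hence h is surjective.
Since h is surjective, we find h⁻¹(30): we need 28x ≡ 30 − 56 ≡ 39 (mod 65). Using 28⁻¹ = 7: x ≡ 7·39 = 273 = 4·65 + 13, so x = 13.
Check: h(13) = 28·13 + 56 = 420 = 6·65 + 30 ≡ 30 (mod 65).

13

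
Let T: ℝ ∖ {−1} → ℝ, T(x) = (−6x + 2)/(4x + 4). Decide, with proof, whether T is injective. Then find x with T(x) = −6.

Suppose T(u) = T(v). Cross-multiplying: (−6u + 2)(4v + 4) = (−6v + 2)(4u + 4).
Expanding both sides and cancelling the symmetric terms leaves −32·(u − v) = 0. Since −32 ≠ 0, u = v. Thus T is injective.
Solving T(x) = −6: cross-multiplying gives −6x + 2 = −6(4x + 4), which rearranges to 18x = −26, so x = −13/9.

-13/9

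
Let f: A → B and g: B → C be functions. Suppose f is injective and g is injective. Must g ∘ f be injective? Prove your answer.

injective

Suppose (g ∘ f)(s) = (g ∘ f)(t), i.e. g(f(s)) = g(f(t)).
Since g is injective, f(s) = f(t). Since f is injective, s = t. Thus g ∘ f is injective.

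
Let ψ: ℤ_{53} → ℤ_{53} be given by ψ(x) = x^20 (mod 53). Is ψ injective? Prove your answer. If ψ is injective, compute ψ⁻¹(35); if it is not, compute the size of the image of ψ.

14

ψ(2): Repeated squaring mod 53: 2^1 ≡ 2, 2^2 ≡ 2² = 4, 2^4 ≡ 4² = 16, 2^8 ≡ 16² = 256 ≡ 44, 2^16 ≡ 44² = 1936 ≡ 28. Since 20 = 16 + 4, 2^20 ≡ 28·16: 28·16 = 448 ≡ 24. So 2^20 ≡ 24 (mod 53).
ψ(7): Repeated squaring mod 53: 7^1 ≡ 7, 7^2 ≡ 7² = 49, 7^4 ≡ 49² = 2401 ≡ 16, 7^8 ≡ 16² = 256 ≡ 44, 7^16 ≡ 44² = 1936 ≡ 28. Since 20 = 16 + 4, 7^20 ≡ 28·16: 28·16 = 448 ≡ 24. So 7^20 ≡ 24 (mod 53).
So ψ(2) = ψ(7) = 24 while 2 ≠ 7, hence ψ is not injective.
Since ψ is not injective, we determine |image(ψ)|. Computing x^20 mod 53 for each x (by repeated squaring, reducing mod 53 at every step), the values ψ(0), ψ(1), …, ψ(52) are: 0, 1, 24, 49, 46, 16, 10, 24, 44, 16, 13, 28, 28, 15, 46, 42, 49, 47, 13, 15, 47, 10, 36, 1, 36, 44, 42, 42, 44, 36, 1, 36, 10, 47, 15, 13, 47, 49, 42, 46, 15, 28, 28, 13, 16, 44, 24, 10, 16, 46, 49, 24, 1.
The distinct values are {0, 1, 10, 13, 15, 16, 24, 28, 36, 42, 44, 46, 47, 49}; there are 14 of them.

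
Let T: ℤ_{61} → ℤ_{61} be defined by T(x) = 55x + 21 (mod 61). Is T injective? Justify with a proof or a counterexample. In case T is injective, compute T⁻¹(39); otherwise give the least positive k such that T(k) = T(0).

Suppose T(s) = T(t) in ℤ_{61}. Then 55s + 21 ≡ 55t + 21 (mod 61), thus 55(s − t) ≡ 0 (mod 61).
Since gcd(55, 61) = 1, 55 is invertible modulo 61, thus s − t ≡ 0 (mod 61), i.e. s = t.
So T is injective.
We now compute 55⁻¹ mod 61 explicitly. Euclid's algorithm: 61 = 1·55 + 6, 55 = 9·6 + 1; back-substituting gives 1 = 10·55 − 9·61, so 55⁻¹ ≡ 10 (mod 61).
Since T is injective, we compute T⁻¹(39): solve 55x + 21 ≡ 39 (mod 61), i.e. 55x ≡ 18 (mod 61).
Multiplying by 55⁻¹ = 10 gives x ≡ 10·18 = 180 = 2·61 + 58 ≡ 58 (mod 61).
Check: T(58) = 55·58 + 21 = 3211 = 52·61 + 39 ≡ 39 (mod 61).

58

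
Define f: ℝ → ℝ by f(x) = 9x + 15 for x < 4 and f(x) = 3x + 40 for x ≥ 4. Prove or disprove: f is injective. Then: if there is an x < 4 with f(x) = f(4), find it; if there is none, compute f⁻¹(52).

4

Both pieces are strictly increasing (slopes 9 and 3), so each is injective on its own interval.
The left piece maps (−∞, 4) onto (−∞, 51); the right piece maps [4, ∞) onto [52, ∞).
These images are disjoint, so no value is attained by both pieces. Thus f is injective.
Because the two images are disjoint, no x < 4 has f(x) = f(4), so we compute f⁻¹(52): 52 lies in [52, ∞), so solve 3x + 40 = 52: x = (52 − 40)/3 = 4.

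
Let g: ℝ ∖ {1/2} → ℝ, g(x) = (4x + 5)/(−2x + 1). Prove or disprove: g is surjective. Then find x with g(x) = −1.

If g(x) = −2, cross-multiplying gives −2(4x + 5) = 4(−2x + 1), which simplifies to −10 = 4 — false.  So −2 has no preimage and g is not surjective.
Solving g(x) = −1: cross-multiplying gives 4x + 5 = −1(−2x + 1), which rearranges to 2x = −6, so x = −3.

-3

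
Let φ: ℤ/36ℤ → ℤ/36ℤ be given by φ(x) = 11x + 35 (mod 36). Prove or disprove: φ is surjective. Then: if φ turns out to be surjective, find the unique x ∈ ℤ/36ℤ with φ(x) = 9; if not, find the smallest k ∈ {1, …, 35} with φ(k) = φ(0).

14

Since gcd(11, 36) = 1, 11 is invertible modulo 36. Euclid's algorithm: 36 = 3·11 + 3, 11 = 3·3 + 2, 3 = 1·2 + 1; back-substituting gives 1 = 23·11 − 7·36, so 11⁻¹ ≡ 23 (mod 36).
Then y ↦ 23(y − 35) is a two-sided inverse to φ, so every y ∈ ℤ/36ℤ has a preimage.
So φ is surjective.
Since φ is surjective, we compute φ⁻¹(9): solve 11x + 35 ≡ 9 (mod 36), i.e. 11x ≡ 10 (mod 36).
Multiplying by 11⁻¹ = 23 gives x ≡ 23·10 = 230 = 6·36 + 14 ≡ 14 (mod 36).
Check: φ(14) = 11·14 + 35 = 189 = 5·36 + 9 ≡ 9 (mod 36).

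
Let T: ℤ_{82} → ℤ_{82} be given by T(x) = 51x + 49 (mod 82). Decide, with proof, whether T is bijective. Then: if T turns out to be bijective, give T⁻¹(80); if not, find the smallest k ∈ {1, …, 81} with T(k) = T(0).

If T(a) = T(b), then 51a ≡ 51b (mod 82). Because gcd(51, 82) = 1, we may cancel 51 to get a ≡ b (mod 82).
We now compute 51⁻¹ mod 82 explicitly. Euclid's algorithm: 82 = 1·51 + 31, 51 = 1·31 + 20, 31 = 1·20 + 11, 20 = 1·11 + 9, 11 = 1·9 + 2, 9 = 4·2 + 1; back-substituting gives 1 = 37·51 − 23·82, so 51⁻¹ ≡ 37 (mod 82).
For any y ∈ ℤ_{82}, x = 37(y − 49) mod 82 satisfies T(x) = 51·37(y − 49) + 49 ≡ y (since 51·37 ≡ 1 mod 82). So every y has a preimage.
Therefore T is bijective.
Since T is bijective, we find T⁻¹(80): we need 51x ≡ 80 − 49 ≡ 31 (mod 82). Using 51⁻¹ = 37: x ≡ 37·31 = 1147 = 13·82 + 81, so x = 81.
Check: T(81) = 51·81 + 49 = 4180 = 50·82 + 80 ≡ 80 (mod 82).

81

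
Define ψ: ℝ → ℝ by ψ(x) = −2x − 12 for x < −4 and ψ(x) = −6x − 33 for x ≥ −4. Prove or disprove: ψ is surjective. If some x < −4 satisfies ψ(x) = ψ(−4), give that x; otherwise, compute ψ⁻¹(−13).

-10/3

Both pieces are strictly decreasing (slopes −2 and −6), so each is injective on its own interval.
The left piece maps (−∞, −4) onto (−4, ∞); the right piece maps [−4, ∞) onto (−∞, −9].
The union (−4, ∞) ∪ (−∞, −9] omits the interval between −4 and −9; in particular −4 has no preimage. So ψ is not surjective.
Because the two images are disjoint, no x < −4 has ψ(x) = ψ(−4), so we compute ψ⁻¹(−13): −13 lies in (−∞, −9], so solve −6x − 33 = −13: x = (−13 + 33)/(−6) = −10/3.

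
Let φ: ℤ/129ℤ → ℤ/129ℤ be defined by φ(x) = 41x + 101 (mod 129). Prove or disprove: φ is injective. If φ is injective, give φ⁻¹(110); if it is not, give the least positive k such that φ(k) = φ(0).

If φ(s) = φ(t), then 41s ≡ 41t (mod 129). Because gcd(41, 129) = 1, we may cancel 41 to get s ≡ t (mod 129).
Therefore φ is injective.
We now compute 41⁻¹ mod 129 explicitly. Euclid's algorithm: 129 = 3·41 + 6, 41 = 6·6 + 5, 6 = 1·5 + 1; back-substituting gives 1 = 107·41 − 34·129, so 41⁻¹ ≡ 107 (mod 129).
Since φ is injective, we compute φ⁻¹(110): solve 41x + 101 ≡ 110 (mod 129), i.e. 41x ≡ 9 (mod 129).
Multiplying by 41⁻¹ = 107 gives x ≡ 107·9 = 963 = 7·129 + 60 ≡ 60 (mod 129).
Check: φ(60) = 41·60 + 101 = 2561 = 19·129 + 110 ≡ 110 (mod 129).

60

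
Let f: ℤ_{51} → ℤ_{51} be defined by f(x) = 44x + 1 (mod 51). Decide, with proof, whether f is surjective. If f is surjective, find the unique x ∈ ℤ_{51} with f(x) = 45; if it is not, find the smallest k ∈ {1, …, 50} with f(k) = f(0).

Since gcd(44, 51) = 1, 44 is invertible modulo 51. Euclid's algorithm: 51 = 1·44 + 7, 44 = 6·7 + 2, 7 = 3·2 + 1; back-substituting gives 1 = 29·44 − 25·51, so 44⁻¹ ≡ 29 (mod 51).
For any y ∈ ℤ_{51}, x = 29(y − 1) mod 51 satisfies f(x) = 44·29(y − 1) + 1 ≡ y (since 44·29 ≡ 1 mod 51). So every y has a preimage.
So f is surjective.
Since f is surjective, we compute f⁻¹(45): solve 44x + 1 ≡ 45 (mod 51), i.e. 44x ≡ 44 (mod 51).
Multiplying by 44⁻¹ = 29 gives x ≡ 29·44 = 1276 = 25·51 + 1 ≡ 1 (mod 51).
Check: f(1) = 44·1 + 1 = 45 ≡ 45 (mod 51).

1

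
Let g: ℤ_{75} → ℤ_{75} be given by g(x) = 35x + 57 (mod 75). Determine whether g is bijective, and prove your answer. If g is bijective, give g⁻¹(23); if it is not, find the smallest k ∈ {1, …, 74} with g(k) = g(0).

15

We have gcd(35, 75) = 5 > 1. Taking u = 0 and v = 15: g(0) = 57 and g(15) = 35·15 + 57 = 582 ≡ 57 (mod 75).
So g(0) = g(15) while 0 ≠ 15, hence g is not injective, hence not bijective.
Since g is not bijective, we find the least positive k with g(k) = g(0): this means 35k ≡ 0 (mod 75), i.e. 75 ∣ 35k. Since gcd(35, 75) = 5, dividing through by 5 this holds exactly when 15 ∣ 7k, and as gcd(7, 15) = 1, exactly when 15 ∣ k.
The smallest positive such k is 15.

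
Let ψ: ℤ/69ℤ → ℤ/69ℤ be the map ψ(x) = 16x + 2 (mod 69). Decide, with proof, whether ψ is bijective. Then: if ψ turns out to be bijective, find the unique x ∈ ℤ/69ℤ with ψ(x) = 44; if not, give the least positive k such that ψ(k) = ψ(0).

63

Suppose ψ(x_1) = ψ(x_2) in ℤ/69ℤ. Then 16x_1 + 2 ≡ 16x_2 + 2 (mod 69), thus 16(x_1 − x_2) ≡ 0 (mod 69).
Since gcd(16, 69) = 1, 16 is invertible modulo 69, hence x_1 − x_2 ≡ 0 (mod 69), i.e. x_1 = x_2.
We now compute 16⁻¹ mod 69 explicitly. Euclid's algorithm: 69 = 4·16 + 5, 16 = 3·5 + 1; back-substituting gives 1 = 13·16 − 3·69, so 16⁻¹ ≡ 13 (mod 69).
For any y ∈ ℤ/69ℤ, x = 13(y − 2) mod 69 satisfies ψ(x) = 16·13(y − 2) + 2 ≡ y (since 16·13 ≡ 1 mod 69). So every y has a preimage.
Therefore ψ is bijective.
Since ψ is bijective, we find ψ⁻¹(44): we need 16x ≡ 44 − 2 ≡ 42 (mod 69). Using 16⁻¹ = 13: x ≡ 13·42 = 546 = 7·69 + 63, so x = 63.
Check: ψ(63) = 16·63 + 2 = 1010 = 14·69 + 44 ≡ 44 (mod 69).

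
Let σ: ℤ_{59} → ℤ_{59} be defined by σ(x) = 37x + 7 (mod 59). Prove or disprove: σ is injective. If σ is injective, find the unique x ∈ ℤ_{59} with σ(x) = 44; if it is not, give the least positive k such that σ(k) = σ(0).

1

Suppose σ(u) = σ(v) in ℤ_{59}. Then 37u + 7 ≡ 37v + 7 (mod 59), so 37(u − v) ≡ 0 (mod 59).
Since gcd(37, 59) = 1, 37 is invertible modulo 59, thus u − v ≡ 0 (mod 59), i.e. u = v.
Thus σ is injective.
We now compute 37⁻¹ mod 59 explicitly. Euclid's algorithm: 59 = 1·37 + 22, 37 = 1·22 + 15, 22 = 1·15 + 7, 15 = 2·7 + 1; back-substituting gives 1 = 8·37 − 5·59, so 37⁻¹ ≡ 8 (mod 59).
Since σ is injective, we compute σ⁻¹(44): solve 37x + 7 ≡ 44 (mod 59), i.e. 37x ≡ 37 (mod 59).
Multiplying by 37⁻¹ = 8 gives x ≡ 8·37 = 296 = 5·59 + 1 ≡ 1 (mod 59).
Check: σ(1) = 37·1 + 7 = 44 ≡ 44 (mod 59).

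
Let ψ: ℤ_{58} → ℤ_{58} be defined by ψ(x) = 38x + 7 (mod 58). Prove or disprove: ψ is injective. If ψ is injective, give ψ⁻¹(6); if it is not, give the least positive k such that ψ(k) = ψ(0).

29

We have gcd(38, 58) = 2 > 1. Taking s = 0 and t = 29: ψ(0) = 7 and ψ(29) = 38·29 + 7 = 1109 ≡ 7 (mod 58).
So ψ(0) = ψ(29) while 0 ≠ 29, hence ψ is not injective.
Since ψ is not injective, we find the least positive k with ψ(k) = ψ(0): this means 38k ≡ 0 (mod 58), i.e. 58 ∣ 38k. Since gcd(38, 58) = 2, dividing through by 2 this holds exactly when 29 ∣ 19k, and as gcd(19, 29) = 1, exactly when 29 ∣ k.
The smallest positive such k is 29.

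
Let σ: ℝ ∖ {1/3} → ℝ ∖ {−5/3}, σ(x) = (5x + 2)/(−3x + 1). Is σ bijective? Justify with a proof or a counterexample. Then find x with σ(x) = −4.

6/7

Suppose σ(a) = σ(b). Cross-multiplying: (5a + 2)(−3b + 1) = (5b + 2)(−3a + 1).
Expanding both sides and cancelling the symmetric terms leaves 11·(a − b) = 0. Since 11 ≠ 0, a = b. Thus σ is injective.
For any y ≠ −5/3, solving y(−3x + 1) = 5x + 2 for x gives a well-defined x ≠ 1/3. So σ is surjective.
Thus σ is bijective.
Solving σ(x) = −4: cross-multiplying gives 5x + 2 = −4(−3x + 1), which rearranges to −7x = −6, so x = 6/7.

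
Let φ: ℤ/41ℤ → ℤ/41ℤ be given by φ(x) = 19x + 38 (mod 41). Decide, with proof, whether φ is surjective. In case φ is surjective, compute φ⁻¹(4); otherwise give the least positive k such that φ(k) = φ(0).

Recall: surjectivity means every element of the codomain has a preimage under φ.
Since gcd(19, 41) = 1, 19 is invertible modulo 41. Euclid's algorithm: 41 = 2·19 + 3, 19 = 6·3 + 1; back-substituting gives 1 = 13·19 − 6·41, so 19⁻¹ ≡ 13 (mod 41).
For any y ∈ ℤ/41ℤ, x = 13(y − 38) mod 41 satisfies φ(x) = 19·13(y − 38) + 38 ≡ y (since 19·13 ≡ 1 mod 41). So every y has a preimage.
Thus φ is surjective.
Since φ is surjective, we compute φ⁻¹(4): solve 19x + 38 ≡ 4 (mod 41), i.e. 19x ≡ 7 (mod 41).
Multiplying by 19⁻¹ = 13 gives x ≡ 13·7 = 91 = 2·41 + 9 ≡ 9 (mod 41).
Check: φ(9) = 19·9 + 38 = 209 = 5·41 + 4 ≡ 4 (mod 41).

9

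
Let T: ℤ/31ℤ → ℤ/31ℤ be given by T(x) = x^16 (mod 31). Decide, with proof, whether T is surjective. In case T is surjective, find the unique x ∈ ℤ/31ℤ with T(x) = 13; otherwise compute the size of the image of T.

16

T(15): Repeated squaring mod 31: 15^1 ≡ 15, 15^2 ≡ 15² = 225 ≡ 8, 15^4 ≡ 8² = 64 ≡ 2, 15^8 ≡ 2² = 4, 15^16 ≡ 4² = 16. So 15^16 ≡ 16 (mod 31).
T(16): Repeated squaring mod 31: 16^1 ≡ 16, 16^2 ≡ 16² = 256 ≡ 8, 16^4 ≡ 8² = 64 ≡ 2, 16^8 ≡ 2² = 4, 16^16 ≡ 4² = 16. So 16^16 ≡ 16 (mod 31).
So T(15) = T(16) = 16 while 15 ≠ 16, thus T is not injective.
A non-injective map from the 31-element set ℤ/31ℤ to itself takes at most 30 distinct values, so it cannot be surjective. Therefore T is not surjective.
Since T is not surjective, we determine |image(T)|. Computing x^16 mod 31 for each x (by repeated squaring, reducing mod 31 at every step), the values T(0), T(1), …, T(30) are: 0, 1, 2, 28, 4, 5, 25, 7, 8, 9, 10, 20, 19, 18, 14, 16, 16, 14, 18, 19, 20, 10, 9, 8, 7, 25, 5, 4, 28, 2, 1.
The distinct values are {0, 1, 2, 4, 5, 7, 8, 9, 10, 14, 16, 18, 19, 20, 25, 28}; there are 16 of them.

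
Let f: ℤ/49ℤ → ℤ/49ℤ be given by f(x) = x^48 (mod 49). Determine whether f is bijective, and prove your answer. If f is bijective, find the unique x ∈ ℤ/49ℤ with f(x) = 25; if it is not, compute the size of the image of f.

8

f(3): Repeated squaring mod 49: 3^1 ≡ 3, 3^2 ≡ 3² = 9, 3^4 ≡ 9² = 81 ≡ 32, 3^8 ≡ 32² = 1024 ≡ 44, 3^16 ≡ 44² = 1936 ≡ 25, 3^32 ≡ 25² = 625 ≡ 37. Since 48 = 32 + 16, 3^48 ≡ 37·25: 37·25 = 925 ≡ 43. So 3^48 ≡ 43 (mod 49).
f(5): Repeated squaring mod 49: 5^1 ≡ 5, 5^2 ≡ 5² = 25, 5^4 ≡ 25² = 625 ≡ 37, 5^8 ≡ 37² = 1369 ≡ 46, 5^16 ≡ 46² = 2116 ≡ 9, 5^32 ≡ 9² = 81 ≡ 32. Since 48 = 32 + 16, 5^48 ≡ 32·9: 32·9 = 288 ≡ 43. So 5^48 ≡ 43 (mod 49).
So f(3) = f(5) = 43 while 3 ≠ 5, therefore f is not injective, hence not bijective.
Since f is not bijective, we determine |image(f)|. Computing x^48 mod 49 for each x (by repeated squaring, reducing mod 49 at every step), the values f(0), f(1), …, f(48) are: 0, 1, 15, 43, 29, 43, 8, 0, 43, 36, 8, 15, 22, 15, 0, 36, 8, 22, 1, 1, 22, 0, 29, 29, 36, 36, 29, 29, 0, 22, 1, 1, 22, 8, 36, 0, 15, 22, 15, 8, 36, 43, 0, 8, 43, 29, 43, 15, 1.
The distinct values are {0, 1, 8, 15, 22, 29, 36, 43}; there are 8 of them.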